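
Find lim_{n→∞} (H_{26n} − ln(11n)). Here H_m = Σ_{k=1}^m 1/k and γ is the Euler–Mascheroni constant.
lim = ln(26/11) + γ

By Euler-Maclaurin, H_m = ln m + γ + O(1/m). So
  H_{26n} − ln(11n) = ln(26n) + γ − ln(11n) + O(1/n)
                       = ln(26/11) + γ + O(1/n).
Hence the limit is ln(26/11) + γ.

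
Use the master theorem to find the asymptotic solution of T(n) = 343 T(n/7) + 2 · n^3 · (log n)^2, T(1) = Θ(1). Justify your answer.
T(n) = Θ(n^3 · (log n)^3)

Here log_7 343 = 3 and f(n) = 2 · n^3 · (log n)^2 = Θ(n^(log_7 343) · (log n)^2). This is the extended Case 2 of the master theorem (f matches the critical exponent up to log factors), giving T(n) = Θ(n^(log_7 343) · (log n)^(2+1)) = Θ(n^3 · (log n)^3).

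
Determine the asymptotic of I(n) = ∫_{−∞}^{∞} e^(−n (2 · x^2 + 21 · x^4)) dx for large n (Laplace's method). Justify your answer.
I(n) ~ sqrt(π/(2n))

φ(x) = 2 · x^2 + 21 · x^4 has its unique global minimum at x* = 0 (since φ'(x) = 4x + 84x^3 = 0 only at x = 0 for real x with both coefficients positive, and φ → ∞ as |x| → ∞). At x* = 0, φ(0) = 0 and φ''(0) = 4. Laplace's method then gives
  I(n) ~ sqrt(2π / (n · φ''(0))) · e^(−n φ(0)) = sqrt(2π / (4n)) = sqrt(π/(2n)).
The 21 · x^4 term contributes only at subleading order (an O(1/n) relative correction).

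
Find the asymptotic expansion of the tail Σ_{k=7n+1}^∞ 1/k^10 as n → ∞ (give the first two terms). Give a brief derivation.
Σ_{k>7n} 1/k^10 = 1/(9 · (7n)^9) − 1/(2 · (7n)^10) + O(1/(7n)^11)

Compare to the integral: ∫_{7n}^∞ x^(−10) dx = [−x^(−9)/9]_{7n}^∞ = 1/((10−1)·(7n)^9). The Euler-Maclaurin correction adds −f(7n)/2 = −1/(2·(7n)^10). Euler-Maclaurin then gives
  Σ_{k>7n} 1/k^10 = ∫_{7n}^∞ dx/x^10 − 1/(2·(7n)^10) + O(1/(7n)^11).
(Equivalently this is ζ(10) − Σ_{k≤7n} 1/k^10.)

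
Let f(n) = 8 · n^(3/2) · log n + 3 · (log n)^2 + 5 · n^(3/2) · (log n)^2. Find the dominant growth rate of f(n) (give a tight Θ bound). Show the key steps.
f(n) ∈ Θ(n^(3/2) · (log n)^2)

Compare the terms by growth order. For large n, n^a · (log n)^b dominates n^a' · (log n)^b' iff a > a', or (a = a' and b > b'). Ranking the 3 terms shows the dominant one is 5 · n^(3/2) · (log n)^2. Hence f(n) ∈ Θ(n^(3/2) · (log n)^2).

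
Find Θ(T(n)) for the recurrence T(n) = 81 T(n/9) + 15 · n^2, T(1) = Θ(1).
T(n) = Θ(n^2 log n)

log_9 81 = 2, and f(n) = 15 · n^2 = Θ(n^(log_9 81)). This is Case 2 of the master theorem: T(n) = Θ(f(n) · log n) = Θ(n^2 log n).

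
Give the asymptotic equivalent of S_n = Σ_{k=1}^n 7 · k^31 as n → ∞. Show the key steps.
S_n ~ 7 · n^32 / 32

By integral comparison (Euler-Maclaurin), Σ_{k=1}^n 7 · k^31 = 7 · ∫_0^n x^31 dx + O(n^31) = 7 · n^32/32 + O(n^31). (Equivalently, Faulhaber's formula gives the same leading term.)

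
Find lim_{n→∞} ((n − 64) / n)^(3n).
lim = e^(−192)

Rewrite as (1 − 64/n)^(3n). By the standard limit (1 + x/n)^n → e^x, we have (1 − 64/n)^n → e^(−64), and raising to the 3rd power gives e^(−192).
More precisely, ln[(1 − 64/n)^(3n)] = 3n · ln(1 − 64/n) = 3n · (-64/n + O(1/n^2)) = -192 + O(1/n) → -192.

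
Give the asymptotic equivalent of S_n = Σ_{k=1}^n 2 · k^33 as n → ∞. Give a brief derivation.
S_n ~ n^34 / 17

By integral comparison (Euler-Maclaurin), Σ_{k=1}^n 2 · k^33 = 2 · ∫_0^n x^33 dx + O(n^33) = 2 · n^34/34 = n^34 / 17 + O(n^33). (Equivalently, Faulhaber's formula gives the same leading term.)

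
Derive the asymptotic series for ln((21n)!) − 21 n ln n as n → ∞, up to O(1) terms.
ln((21n)!) − 21 n ln n = 21(ln 21 − 1) n + (1/2) ln(2π·21n) + O(1/n)

Stirling: ln((21n)!) = 21n ln(21n) − 21n + (1/2) ln(2π·21n) + O(1/n).
Since 21n ln(21n) = 21n ln n + 21n ln 21, subtracting 21n ln n cancels the n ln n term exactly. What remains is 21(ln 21 − 1) n + (1/2) ln(2π·21n) + O(1/n).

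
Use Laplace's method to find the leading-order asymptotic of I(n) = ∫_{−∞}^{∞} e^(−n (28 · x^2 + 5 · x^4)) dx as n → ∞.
I(n) ~ sqrt(π/(28n))

φ(x) = 28 · x^2 + 5 · x^4 has its unique global minimum at x* = 0 (since φ'(x) = 56x + 20x^3 = 0 only at x = 0 for real x with both coefficients positive, and φ → ∞ as |x| → ∞). At x* = 0, φ(0) = 0 and φ''(0) = 56. Laplace's method then gives
  I(n) ~ sqrt(2π / (n · φ''(0))) · e^(−n φ(0)) = sqrt(2π / (56n)) = sqrt(π/(28n)).
The 5 · x^4 term contributes only at subleading order (an O(1/n) relative correction).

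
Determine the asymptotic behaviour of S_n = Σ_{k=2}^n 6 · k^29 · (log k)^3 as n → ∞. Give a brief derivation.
S_n ~ n^30 · (log n)^3 / 5

By integral comparison, S_n = ∫_1^n 6 · x^29 · (log x)^3 dx + O(n^29 · (log n)^3). For the integral, the leading term of ∫_1^n x^29 (log x)^3 dx is n^30/30 · (log n)^3 (by repeated integration by parts; each step lowers the log-exponent and produces a relatively O(1/log n) correction). Hence S_n ~ n^30 · (log n)^3 / 5.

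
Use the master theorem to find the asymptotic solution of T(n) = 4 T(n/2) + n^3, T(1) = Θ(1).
T(n) = Θ(n^3)

log_2 4 ≈ 2.000. f(n) = n^3 dominates n^(log_2 4) since 3 > 2.000, and the regularity condition a·f(n/b) = 4·(n/2)^3 = (4/8)·n^3 ≤ c·f(n) holds with c = 4/8 ≈ 0.5 < 1. So this is Case 3: T(n) = Θ(f(n)) = Θ(n^3).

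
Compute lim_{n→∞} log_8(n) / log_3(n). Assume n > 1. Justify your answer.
lim = ln(3) / ln(8) = log_8(3)

Change of base: log_8(n) = ln n / ln 8 and log_3(n) = ln n / ln 3. The ratio is (ln n / ln 8) · (ln 3 / ln n) = ln 3 / ln 8, a constant independent of n. So the limit is ln 3 / ln 8 = log_8(3).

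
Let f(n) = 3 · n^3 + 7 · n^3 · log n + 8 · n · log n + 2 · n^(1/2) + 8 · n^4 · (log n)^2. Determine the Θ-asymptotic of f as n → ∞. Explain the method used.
f(n) ∈ Θ(n^4 · (log n)^2)

Compare the terms by growth order. For large n, n^a · (log n)^b dominates n^a' · (log n)^b' iff a > a', or (a = a' and b > b'). Ranking the 5 terms shows the dominant one is 8 · n^4 · (log n)^2. Hence f(n) ∈ Θ(n^4 · (log n)^2).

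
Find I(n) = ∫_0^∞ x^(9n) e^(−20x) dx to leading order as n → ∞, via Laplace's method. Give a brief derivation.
I(n) ~ (sqrt(2π·9n) / 20) · (9n/(20e))^(9n)

Write the integrand as exp(9n ln x − 20x) and set f(x) = 9n ln x − 20x. Then f'(x) = 9n/x − 20 = 0 at x* = 9n/20, and f''(x*) = −9n/x*^2 = −20^2/(9n). Laplace's method (interior maximum) gives
  I(n) ~ e^(f(x*)) · sqrt(2π / |f''(x*)|)
        = exp(9n ln(9n/20) − 9n) · sqrt(2π · 9n / 20^2)
        = (9n/20)^(9n) e^(−9n) · sqrt(2π·9n) / 20
        = (sqrt(2π·9n) / 20) · (9n/(20e))^(9n).
This matches Γ(9n+1)/20^(9n+1) with Stirling applied to Γ.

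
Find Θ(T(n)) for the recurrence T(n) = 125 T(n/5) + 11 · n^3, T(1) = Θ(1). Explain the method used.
T(n) = Θ(n^3 log n)

log_5 125 = 3, and f(n) = 11 · n^3 = Θ(n^(log_5 125)). This is Case 2 of the master theorem: T(n) = Θ(f(n) · log n) = Θ(n^3 log n).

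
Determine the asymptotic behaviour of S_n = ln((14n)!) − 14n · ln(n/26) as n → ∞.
S_n ~ 14n · (ln 364 − 1) + O(ln n)

Stirling: ln((14n)!) = 14n ln(14n) − 14n + O(ln n).
  S_n = 14n ln(14n) − 14n − 14n ln(n/26) + O(ln n)
      = 14n ln(14n) − 14n ln n + 14n ln 26 − 14n + O(ln n)
      = 14n ln 14 + 14n ln 26 − 14n + O(ln n)
      = 14n (ln 364 − 1) + O(ln n).
Numerically ln(364) − 1 ≈ 4.8972.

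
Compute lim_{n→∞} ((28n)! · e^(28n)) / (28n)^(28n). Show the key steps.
lim = ∞

Stirling: (28n)! ~ sqrt(2π·28n) · (28n/e)^(28n). Hence
  (28n)! · e^(28n) / (28n)^(28n) ~ sqrt(2π·28n) = sqrt(2π·28) · sqrt(n) → ∞.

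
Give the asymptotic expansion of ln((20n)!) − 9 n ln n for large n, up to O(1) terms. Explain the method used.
ln((20n)!) − 9 n ln n = 11 n ln n + 20(ln 20 − 1) n + (1/2) ln(2π·20n) + O(1/n)

Stirling: ln((20n)!) = 20n ln(20n) − 20n + (1/2) ln(2π·20n) + O(1/n).
Expand 20n ln(20n) = 20n (ln n + ln 20) = 20n ln n + 20n ln 20.
Subtract 9n ln n: leading term is (20 − 9) n ln n = 11 n ln n. The next term is 20n ln 20 − 20n = 20(ln 20 − 1) n. Then the (1/2) ln(2π·20n) correction.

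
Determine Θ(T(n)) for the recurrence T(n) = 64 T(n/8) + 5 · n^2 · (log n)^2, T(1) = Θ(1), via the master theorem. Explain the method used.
T(n) = Θ(n^2 · (log n)^3)

Here log_8 64 = 2 and f(n) = 5 · n^2 · (log n)^2 = Θ(n^(log_8 64) · (log n)^2). This is the extended Case 2 of the master theorem (f matches the critical exponent up to log factors), giving T(n) = Θ(n^(log_8 64) · (log n)^(2+1)) = Θ(n^2 · (log n)^3).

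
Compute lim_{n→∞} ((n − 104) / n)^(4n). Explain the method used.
lim = e^(−416)

Rewrite as (1 − 104/n)^(4n). By the standard limit (1 + x/n)^n → e^x, we have (1 − 104/n)^n → e^(−104), and raising to the 4th power gives e^(−416).
More precisely, ln[(1 − 104/n)^(4n)] = 4n · ln(1 − 104/n) = 4n · (-104/n + O(1/n^2)) = -416 + O(1/n) → -416.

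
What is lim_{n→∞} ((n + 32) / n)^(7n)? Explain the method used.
lim = e^224

Rewrite as (1 + 32/n)^(7n). By the standard limit (1 + x/n)^n → e^x, we have (1 + 32/n)^n → e^32, and raising to the 7th power gives e^224.
More precisely, ln[(1 + 32/n)^(7n)] = 7n · ln(1 + 32/n) = 7n · (32/n + O(1/n^2)) = 224 + O(1/n) → 224.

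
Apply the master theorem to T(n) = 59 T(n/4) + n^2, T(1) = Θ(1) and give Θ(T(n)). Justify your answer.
T(n) = Θ(n^(log_4 59))

Master theorem: compare f(n) = n^2 to n^(log_4 59) where log_4 59 ≈ 2.941. Since 2 < log_4 59, we have f(n) = O(n^(log_4 59 − ε)) for some ε > 0 — Case 1. Hence T(n) = Θ(n^(log_4 59)).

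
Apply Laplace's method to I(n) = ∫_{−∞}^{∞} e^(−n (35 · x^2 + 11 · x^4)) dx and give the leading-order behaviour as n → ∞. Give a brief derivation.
I(n) ~ sqrt(π/(35n))

φ(x) = 35 · x^2 + 11 · x^4 has its unique global minimum at x* = 0 (since φ'(x) = 70x + 44x^3 = 0 only at x = 0 for real x with both coefficients positive, and φ → ∞ as |x| → ∞). At x* = 0, φ(0) = 0 and φ''(0) = 70. Laplace's method then gives
  I(n) ~ sqrt(2π / (n · φ''(0))) · e^(−n φ(0)) = sqrt(2π / (70n)) = sqrt(π/(35n)).
The 11 · x^4 term contributes only at subleading order (an O(1/n) relative correction).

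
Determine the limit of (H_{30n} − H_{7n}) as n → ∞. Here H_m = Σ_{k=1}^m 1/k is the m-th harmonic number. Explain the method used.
lim = ln(30/7)

Euler-Maclaurin gives H_m = ln m + γ + 1/(2m) + O(1/m^2). The γ and O(1/m) terms cancel in the difference:
  H_{30n} − H_{7n} = ln(30n) − ln(7n) + O(1/n) = ln(30/7) + O(1/n).
Hence the limit is ln(30/7).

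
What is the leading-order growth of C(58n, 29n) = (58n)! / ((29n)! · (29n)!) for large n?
C(58n, 29n) ~ (4)^(29n) · sqrt(1/(π·29n))

Write N = 29n. Apply Stirling to each factorial:
  (2N)! ~ sqrt(2π·2N) · (2N/e)^(2N),
  N! ~ sqrt(2π N) · (N/e)^N,
  (1N)! ~ sqrt(2π·1N) · (1N/e)^(1N).
The exponential factors combine to (2N)^(2N) / (N^N · (1N)^(1N)) = 2^(2N)/1^(1N) = (2^2/1^1)^N = (4)^N.
The square-root prefactors combine to sqrt(2π·2N) / (sqrt(2π N)·sqrt(2π·1N)) = sqrt(2 / (2π·1·N)) = sqrt(1/(π·29n)).
Substituting N = 29n: C(58n, 29n) ~ (4)^(29n) · sqrt(1/(π·29n)).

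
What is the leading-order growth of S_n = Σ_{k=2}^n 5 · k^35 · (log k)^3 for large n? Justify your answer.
S_n ~ 5 · n^36 · (log n)^3 / 36

By integral comparison, S_n = ∫_1^n 5 · x^35 · (log x)^3 dx + O(n^35 · (log n)^3). For the integral, the leading term of ∫_1^n x^35 (log x)^3 dx is n^36/36 · (log n)^3 (by repeated integration by parts; each step lowers the log-exponent and produces a relatively O(1/log n) correction). Hence S_n ~ 5 · n^36 · (log n)^3 / 36.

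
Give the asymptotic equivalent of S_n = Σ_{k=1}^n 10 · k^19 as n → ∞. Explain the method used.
S_n ~ n^20 / 2

By integral comparison (Euler-Maclaurin), Σ_{k=1}^n 10 · k^19 = 10 · ∫_0^n x^19 dx + O(n^19) = 10 · n^20/20 = n^20 / 2 + O(n^19). (Equivalently, Faulhaber's formula gives the same leading term.)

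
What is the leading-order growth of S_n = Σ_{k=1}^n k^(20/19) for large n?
S_n ~ (19/39) · n^(39/19)

Integral comparison: Σ_{k=1}^n k^(20/19) = ∫_0^n x^(20/19) dx + O(n^(20/19)). The integral is n^(1 + 20/19) / (1 + 20/19) = n^((20+19)/19) / ((20+19)/19) = (19/39) · n^(39/19).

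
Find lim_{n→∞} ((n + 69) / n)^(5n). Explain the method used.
lim = e^345

Rewrite as (1 + 69/n)^(5n). By the standard limit (1 + x/n)^n → e^x, we have (1 + 69/n)^n → e^69, and raising to the 5th power gives e^345.
More precisely, ln[(1 + 69/n)^(5n)] = 5n · ln(1 + 69/n) = 5n · (69/n + O(1/n^2)) = 345 + O(1/n) → 345.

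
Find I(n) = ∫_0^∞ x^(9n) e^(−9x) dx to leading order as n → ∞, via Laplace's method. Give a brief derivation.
I(n) ~ (sqrt(2π·9n) / 9) · (9n/(9e))^(9n)

Write the integrand as exp(9n ln x − 9x) and set f(x) = 9n ln x − 9x. Then f'(x) = 9n/x − 9 = 0 at x* = 9n/9, and f''(x*) = −9n/x*^2 = −9^2/(9n). Laplace's method (interior maximum) gives
  I(n) ~ e^(f(x*)) · sqrt(2π / |f''(x*)|)
        = exp(9n ln(9n/9) − 9n) · sqrt(2π · 9n / 9^2)
        = (9n/9)^(9n) e^(−9n) · sqrt(2π·9n) / 9
        = (sqrt(2π·9n) / 9) · (9n/(9e))^(9n).
This matches Γ(9n+1)/9^(9n+1) with Stirling applied to Γ.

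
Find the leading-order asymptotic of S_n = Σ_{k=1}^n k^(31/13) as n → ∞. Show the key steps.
S_n ~ (13/44) · n^(44/13)

Integral comparison: Σ_{k=1}^n k^(31/13) = ∫_0^n x^(31/13) dx + O(n^(31/13)). The integral is n^(1 + 31/13) / (1 + 31/13) = n^((31+13)/13) / ((31+13)/13) = (13/44) · n^(44/13).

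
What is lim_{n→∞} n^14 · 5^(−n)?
lim = 0

Exponentials with base > 1 dominate every fixed polynomial: for any fixed c, n^c / 5^n → 0 as n → ∞ (e.g. by the ratio test, or by writing 5^n = e^(n ln 5) and noting e^(n ln 5) / n^c → ∞). Hence n^14 · 5^(−n) = n^14 / 5^n → 0.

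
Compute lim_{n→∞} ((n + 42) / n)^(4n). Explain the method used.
lim = e^168

Rewrite as (1 + 42/n)^(4n). By the standard limit (1 + x/n)^n → e^x, we have (1 + 42/n)^n → e^42, and raising to the 4th power gives e^168.
More precisely, ln[(1 + 42/n)^(4n)] = 4n · ln(1 + 42/n) = 4n · (42/n + O(1/n^2)) = 168 + O(1/n) → 168.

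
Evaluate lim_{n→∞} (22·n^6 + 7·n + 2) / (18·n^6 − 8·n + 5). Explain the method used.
lim = 22/18 = 11/9

For large n the leading n^6 terms dominate both numerator and denominator. Dividing top and bottom by n^6, every other term tends to 0, leaving 22/18 = 11/9.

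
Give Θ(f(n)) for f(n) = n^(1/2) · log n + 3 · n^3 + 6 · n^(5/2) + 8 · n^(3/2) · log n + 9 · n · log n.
f(n) ∈ Θ(n^3)

Compare the terms by growth order. For large n, n^a · (log n)^b dominates n^a' · (log n)^b' iff a > a', or (a = a' and b > b'). Ranking the 5 terms shows the dominant one is 3 · n^3. Hence f(n) ∈ Θ(n^3).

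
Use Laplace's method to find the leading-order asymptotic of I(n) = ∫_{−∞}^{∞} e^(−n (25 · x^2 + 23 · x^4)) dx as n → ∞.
I(n) ~ sqrt(π/(25n))

φ(x) = 25 · x^2 + 23 · x^4 has its unique global minimum at x* = 0 (since φ'(x) = 50x + 92x^3 = 0 only at x = 0 for real x with both coefficients positive, and φ → ∞ as |x| → ∞). At x* = 0, φ(0) = 0 and φ''(0) = 50. Laplace's method then gives
  I(n) ~ sqrt(2π / (n · φ''(0))) · e^(−n φ(0)) = sqrt(2π / (50n)) = sqrt(π/(25n)).
The 23 · x^4 term contributes only at subleading order (an O(1/n) relative correction).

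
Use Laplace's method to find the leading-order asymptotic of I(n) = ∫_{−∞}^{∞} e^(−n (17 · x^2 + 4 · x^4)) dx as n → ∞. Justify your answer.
I(n) ~ sqrt(π/(17n))

φ(x) = 17 · x^2 + 4 · x^4 has its unique global minimum at x* = 0 (since φ'(x) = 34x + 16x^3 = 0 only at x = 0 for real x with both coefficients positive, and φ → ∞ as |x| → ∞). At x* = 0, φ(0) = 0 and φ''(0) = 34. Laplace's method then gives
  I(n) ~ sqrt(2π / (n · φ''(0))) · e^(−n φ(0)) = sqrt(2π / (34n)) = sqrt(π/(17n)).
The 4 · x^4 term contributes only at subleading order (an O(1/n) relative correction).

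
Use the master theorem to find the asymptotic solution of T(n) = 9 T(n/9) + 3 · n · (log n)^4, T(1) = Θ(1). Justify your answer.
T(n) = Θ(n · (log n)^5)

Here log_9 9 = 1 and f(n) = 3 · n · (log n)^4 = Θ(n^(log_9 9) · (log n)^4). This is the extended Case 2 of the master theorem (f matches the critical exponent up to log factors), giving T(n) = Θ(n^(log_9 9) · (log n)^(4+1)) = Θ(n · (log n)^5).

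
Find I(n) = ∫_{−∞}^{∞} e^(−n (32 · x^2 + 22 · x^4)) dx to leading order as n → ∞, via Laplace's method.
I(n) ~ sqrt(π/(32n))

φ(x) = 32 · x^2 + 22 · x^4 has its unique global minimum at x* = 0 (since φ'(x) = 64x + 88x^3 = 0 only at x = 0 for real x with both coefficients positive, and φ → ∞ as |x| → ∞). At x* = 0, φ(0) = 0 and φ''(0) = 64. Laplace's method then gives
  I(n) ~ sqrt(2π / (n · φ''(0))) · e^(−n φ(0)) = sqrt(2π / (64n)) = sqrt(π/(32n)).
The 22 · x^4 term contributes only at subleading order (an O(1/n) relative correction).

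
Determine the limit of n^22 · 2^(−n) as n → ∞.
lim = 0

Exponentials with base > 1 dominate every fixed polynomial: for any fixed c, n^c / 2^n → 0 as n → ∞ (e.g. by the ratio test, or by writing 2^n = e^(n ln 2) and noting e^(n ln 2) / n^c → ∞). Hence n^22 · 2^(−n) = n^22 / 2^n → 0.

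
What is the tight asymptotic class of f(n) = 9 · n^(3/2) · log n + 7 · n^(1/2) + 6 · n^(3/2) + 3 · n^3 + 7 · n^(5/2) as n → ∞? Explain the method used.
f(n) ∈ Θ(n^3)

Compare the terms by growth order. For large n, n^a · (log n)^b dominates n^a' · (log n)^b' iff a > a', or (a = a' and b > b'). Ranking the 5 terms shows the dominant one is 3 · n^3. Hence f(n) ∈ Θ(n^3).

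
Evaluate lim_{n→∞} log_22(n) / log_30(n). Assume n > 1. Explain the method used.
lim = ln(30) / ln(22) = log_22(30)

Change of base: log_22(n) = ln n / ln 22 and log_30(n) = ln n / ln 30. The ratio is (ln n / ln 22) · (ln 30 / ln n) = ln 30 / ln 22, a constant independent of n. So the limit is ln 30 / ln 22 = log_22(30).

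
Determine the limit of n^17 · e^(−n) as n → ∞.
lim = 0

Exponentials with base > 1 dominate every fixed polynomial: for any fixed c, n^c / e^n → 0 as n → ∞ (e.g. by the ratio test, or since e^n grows faster than any power of n). Hence n^17 · e^(−n) = n^17 / e^n → 0.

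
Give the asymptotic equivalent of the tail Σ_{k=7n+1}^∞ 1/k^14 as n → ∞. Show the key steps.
Σ_{k>7n} 1/k^14 ~ 1/(13 · (7n)^13)

Compare to the integral: ∫_{7n}^∞ x^(−14) dx = [−x^(−13)/13]_{7n}^∞ = 1/((14−1)·(7n)^13). Euler-Maclaurin then gives
  Σ_{k>7n} 1/k^14 = ∫_{7n}^∞ dx/x^14 − 1/(2·(7n)^14) + O(1/(7n)^15).
(Equivalently this is ζ(14) − Σ_{k≤7n} 1/k^14.)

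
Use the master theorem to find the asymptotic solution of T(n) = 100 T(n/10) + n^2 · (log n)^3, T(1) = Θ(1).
T(n) = Θ(n^2 · (log n)^4)

Here log_10 100 = 2 and f(n) = n^2 · (log n)^3 = Θ(n^(log_10 100) · (log n)^3). This is the extended Case 2 of the master theorem (f matches the critical exponent up to log factors), giving T(n) = Θ(n^(log_10 100) · (log n)^(3+1)) = Θ(n^2 · (log n)^4).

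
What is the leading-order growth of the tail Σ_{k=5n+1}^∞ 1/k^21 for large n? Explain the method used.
Σ_{k>5n} 1/k^21 ~ 1/(20 · (5n)^20)

Compare to the integral: ∫_{5n}^∞ x^(−21) dx = [−x^(−20)/20]_{5n}^∞ = 1/((21−1)·(5n)^20). Euler-Maclaurin then gives
  Σ_{k>5n} 1/k^21 = ∫_{5n}^∞ dx/x^21 − 1/(2·(5n)^21) + O(1/(5n)^22).
(Equivalently this is ζ(21) − Σ_{k≤5n} 1/k^21.)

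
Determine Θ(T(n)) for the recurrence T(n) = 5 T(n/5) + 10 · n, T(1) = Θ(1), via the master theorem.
T(n) = Θ(n log n)

log_5 5 = 1, and f(n) = 10 · n = Θ(n^(log_5 5)). This is Case 2 of the master theorem: T(n) = Θ(f(n) · log n) = Θ(n log n).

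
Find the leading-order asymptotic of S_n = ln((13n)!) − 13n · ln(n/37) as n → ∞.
S_n ~ 13n · (ln 481 − 1) + O(ln n)

Stirling: ln((13n)!) = 13n ln(13n) − 13n + O(ln n).
  S_n = 13n ln(13n) − 13n − 13n ln(n/37) + O(ln n)
      = 13n ln(13n) − 13n ln n + 13n ln 37 − 13n + O(ln n)
      = 13n ln 13 + 13n ln 37 − 13n + O(ln n)
      = 13n (ln 481 − 1) + O(ln n).
Numerically ln(481) − 1 ≈ 5.1759.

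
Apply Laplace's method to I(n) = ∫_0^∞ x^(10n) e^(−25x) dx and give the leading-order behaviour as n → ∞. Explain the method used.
I(n) ~ (sqrt(2π·10n) / 25) · (10n/(25e))^(10n)

Write the integrand as exp(10n ln x − 25x) and set f(x) = 10n ln x − 25x. Then f'(x) = 10n/x − 25 = 0 at x* = 10n/25, and f''(x*) = −10n/x*^2 = −25^2/(10n). Laplace's method (interior maximum) gives
  I(n) ~ e^(f(x*)) · sqrt(2π / |f''(x*)|)
        = exp(10n ln(10n/25) − 10n) · sqrt(2π · 10n / 25^2)
        = (10n/25)^(10n) e^(−10n) · sqrt(2π·10n) / 25
        = (sqrt(2π·10n) / 25) · (10n/(25e))^(10n).
This matches Γ(10n+1)/25^(10n+1) with Stirling applied to Γ.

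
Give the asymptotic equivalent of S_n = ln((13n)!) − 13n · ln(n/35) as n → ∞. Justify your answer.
S_n ~ 13n · (ln 455 − 1) + O(ln n)

Stirling: ln((13n)!) = 13n ln(13n) − 13n + O(ln n).
  S_n = 13n ln(13n) − 13n − 13n ln(n/35) + O(ln n)
      = 13n ln(13n) − 13n ln n + 13n ln 35 − 13n + O(ln n)
      = 13n ln 13 + 13n ln 35 − 13n + O(ln n)
      = 13n (ln 455 − 1) + O(ln n).
Numerically ln(455) − 1 ≈ 5.1203.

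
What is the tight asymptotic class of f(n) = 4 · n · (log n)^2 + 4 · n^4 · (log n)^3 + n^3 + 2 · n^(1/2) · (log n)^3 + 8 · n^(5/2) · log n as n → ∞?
f(n) ∈ Θ(n^4 · (log n)^3)

Compare the terms by growth order. For large n, n^a · (log n)^b dominates n^a' · (log n)^b' iff a > a', or (a = a' and b > b'). Ranking the 5 terms shows the dominant one is 4 · n^4 · (log n)^3. Hence f(n) ∈ Θ(n^4 · (log n)^3).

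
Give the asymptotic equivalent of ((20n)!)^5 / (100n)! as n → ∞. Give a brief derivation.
((20n)!)^5/(100n)! ~ ((2π·20n)^(4/2) / sqrt(5)) · 5^(−5·20n)  →  0

Write N = 20n. Stirling: N! ~ sqrt(2π N)(N/e)^N and (5N)! ~ sqrt(2π·5N)·(5N/e)^(5N).
  (N!)^5/(5N)! ~ (2π N)^(5/2) (N/e)^(5N) / [sqrt(2π·5N) (5N/e)^(5N)]
     = (2π N)^(5/2) / sqrt(2π·5N) · (N/(5N))^(5N)
     = (2π N)^((5−1)/2) / sqrt(5) · 5^(−5N).
Since 5^5 > 1, the factor 5^(−5N) decays exponentially, so the ratio → 0. Substituting N = 20n gives the stated form.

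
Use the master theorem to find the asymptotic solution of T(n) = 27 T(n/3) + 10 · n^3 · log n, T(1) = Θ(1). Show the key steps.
T(n) = Θ(n^3 · (log n)^2)

Here log_3 27 = 3 and f(n) = 10 · n^3 · log n = Θ(n^(log_3 27) · (log n)^1). This is the extended Case 2 of the master theorem (f matches the critical exponent up to log factors), giving T(n) = Θ(n^(log_3 27) · (log n)^(1+1)) = Θ(n^3 · (log n)^2).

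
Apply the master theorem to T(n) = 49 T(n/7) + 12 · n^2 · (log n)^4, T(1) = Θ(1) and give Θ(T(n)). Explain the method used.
T(n) = Θ(n^2 · (log n)^5)

Here log_7 49 = 2 and f(n) = 12 · n^2 · (log n)^4 = Θ(n^(log_7 49) · (log n)^4). This is the extended Case 2 of the master theorem (f matches the critical exponent up to log factors), giving T(n) = Θ(n^(log_7 49) · (log n)^(4+1)) = Θ(n^2 · (log n)^5).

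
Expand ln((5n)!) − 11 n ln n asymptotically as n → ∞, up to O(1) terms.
ln((5n)!) − 11 n ln n = −6 n ln n + 5(ln 5 − 1) n + (1/2) ln(2π·5n) + O(1/n)

Stirling: ln((5n)!) = 5n ln(5n) − 5n + (1/2) ln(2π·5n) + O(1/n).
Expand 5n ln(5n) = 5n (ln n + ln 5) = 5n ln n + 5n ln 5.
Subtract 11n ln n: leading term is (5 − 11) n ln n = −6 n ln n. The next term is 5n ln 5 − 5n = 5(ln 5 − 1) n. Then the (1/2) ln(2π·5n) correction.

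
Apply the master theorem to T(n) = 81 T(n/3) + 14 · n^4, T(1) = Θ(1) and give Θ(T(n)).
T(n) = Θ(n^4 log n)

log_3 81 = 4, and f(n) = 14 · n^4 = Θ(n^(log_3 81)). This is Case 2 of the master theorem: T(n) = Θ(f(n) · log n) = Θ(n^4 log n).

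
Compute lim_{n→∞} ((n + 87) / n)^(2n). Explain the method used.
lim = e^174

Rewrite as (1 + 87/n)^(2n). By the standard limit (1 + x/n)^n → e^x, we have (1 + 87/n)^n → e^87, and raising to the 2nd power gives e^174.
More precisely, ln[(1 + 87/n)^(2n)] = 2n · ln(1 + 87/n) = 2n · (87/n + O(1/n^2)) = 174 + O(1/n) → 174.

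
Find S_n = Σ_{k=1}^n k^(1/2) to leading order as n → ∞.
S_n ~ (2/3) · n^(3/2)

Integral comparison: Σ_{k=1}^n k^(1/2) = ∫_0^n x^(1/2) dx + O(n^(1/2)). The integral is n^(1 + 1/2) / (1 + 1/2) = n^((1+2)/2) / ((1+2)/2) = (2/3) · n^(3/2).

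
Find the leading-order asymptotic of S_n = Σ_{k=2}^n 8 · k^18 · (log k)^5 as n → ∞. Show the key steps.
S_n ~ 8 · n^19 · (log n)^5 / 19

By integral comparison, S_n = ∫_1^n 8 · x^18 · (log x)^5 dx + O(n^18 · (log n)^5). For the integral, the leading term of ∫_1^n x^18 (log x)^5 dx is n^19/19 · (log n)^5 (by repeated integration by parts; each step lowers the log-exponent and produces a relatively O(1/log n) correction). Hence S_n ~ 8 · n^19 · (log n)^5 / 19.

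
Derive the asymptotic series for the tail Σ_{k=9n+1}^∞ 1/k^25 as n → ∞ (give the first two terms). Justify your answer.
Σ_{k>9n} 1/k^25 = 1/(24 · (9n)^24) − 1/(2 · (9n)^25) + O(1/(9n)^26)

Compare to the integral: ∫_{9n}^∞ x^(−25) dx = [−x^(−24)/24]_{9n}^∞ = 1/((25−1)·(9n)^24). The Euler-Maclaurin correction adds −f(9n)/2 = −1/(2·(9n)^25). Euler-Maclaurin then gives
  Σ_{k>9n} 1/k^25 = ∫_{9n}^∞ dx/x^25 − 1/(2·(9n)^25) + O(1/(9n)^26).
(Equivalently this is ζ(25) − Σ_{k≤9n} 1/k^25.)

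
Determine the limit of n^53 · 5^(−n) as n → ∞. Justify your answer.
lim = 0

Exponentials with base > 1 dominate every fixed polynomial: for any fixed c, n^c / 5^n → 0 as n → ∞ (e.g. by the ratio test, or by writing 5^n = e^(n ln 5) and noting e^(n ln 5) / n^c → ∞). Hence n^53 · 5^(−n) = n^53 / 5^n → 0.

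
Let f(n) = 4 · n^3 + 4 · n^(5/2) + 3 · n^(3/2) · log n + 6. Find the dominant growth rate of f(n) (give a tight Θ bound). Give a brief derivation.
f(n) ∈ Θ(n^3)

Compare the terms by growth order. For large n, n^a · (log n)^b dominates n^a' · (log n)^b' iff a > a', or (a = a' and b > b'). Ranking the 4 terms shows the dominant one is 4 · n^3. Hence f(n) ∈ Θ(n^3).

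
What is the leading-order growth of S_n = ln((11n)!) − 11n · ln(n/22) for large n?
S_n ~ 11n · (ln 242 − 1) + O(ln n)

Stirling: ln((11n)!) = 11n ln(11n) − 11n + O(ln n).
  S_n = 11n ln(11n) − 11n − 11n ln(n/22) + O(ln n)
      = 11n ln(11n) − 11n ln n + 11n ln 22 − 11n + O(ln n)
      = 11n ln 11 + 11n ln 22 − 11n + O(ln n)
      = 11n (ln 242 − 1) + O(ln n).
Numerically ln(242) − 1 ≈ 4.4889.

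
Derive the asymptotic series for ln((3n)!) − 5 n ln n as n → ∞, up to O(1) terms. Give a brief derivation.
ln((3n)!) − 5 n ln n = −2 n ln n + 3(ln 3 − 1) n + (1/2) ln(2π·3n) + O(1/n)

Stirling: ln((3n)!) = 3n ln(3n) − 3n + (1/2) ln(2π·3n) + O(1/n).
Expand 3n ln(3n) = 3n (ln n + ln 3) = 3n ln n + 3n ln 3.
Subtract 5n ln n: leading term is (3 − 5) n ln n = −2 n ln n. The next term is 3n ln 3 − 3n = 3(ln 3 − 1) n. Then the (1/2) ln(2π·3n) correction.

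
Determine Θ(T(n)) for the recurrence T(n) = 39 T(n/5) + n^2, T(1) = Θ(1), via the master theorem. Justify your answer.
T(n) = Θ(n^(log_5 39))

Master theorem: compare f(n) = n^2 to n^(log_5 39) where log_5 39 ≈ 2.276. Since 2 < log_5 39, we have f(n) = O(n^(log_5 39 − ε)) for some ε > 0 — Case 1. Hence T(n) = Θ(n^(log_5 39)).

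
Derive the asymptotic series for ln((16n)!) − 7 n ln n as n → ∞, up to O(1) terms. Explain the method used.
ln((16n)!) − 7 n ln n = 9 n ln n + 16(ln 16 − 1) n + (1/2) ln(2π·16n) + O(1/n)

Stirling: ln((16n)!) = 16n ln(16n) − 16n + (1/2) ln(2π·16n) + O(1/n).
Expand 16n ln(16n) = 16n (ln n + ln 16) = 16n ln n + 16n ln 16.
Subtract 7n ln n: leading term is (16 − 7) n ln n = 9 n ln n. The next term is 16n ln 16 − 16n = 16(ln 16 − 1) n. Then the (1/2) ln(2π·16n) correction.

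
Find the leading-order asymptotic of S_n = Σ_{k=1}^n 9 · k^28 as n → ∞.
S_n ~ 9 · n^29 / 29

By integral comparison (Euler-Maclaurin), Σ_{k=1}^n 9 · k^28 = 9 · ∫_0^n x^28 dx + O(n^28) = 9 · n^29/29 + O(n^28). (Equivalently, Faulhaber's formula gives the same leading term.)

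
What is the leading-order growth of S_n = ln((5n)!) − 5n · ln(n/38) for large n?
S_n ~ 5n · (ln 190 − 1) + O(ln n)

Stirling: ln((5n)!) = 5n ln(5n) − 5n + O(ln n).
  S_n = 5n ln(5n) − 5n − 5n ln(n/38) + O(ln n)
      = 5n ln(5n) − 5n ln n + 5n ln 38 − 5n + O(ln n)
      = 5n ln 5 + 5n ln 38 − 5n + O(ln n)
      = 5n (ln 190 − 1) + O(ln n).
Numerically ln(190) − 1 ≈ 4.2470.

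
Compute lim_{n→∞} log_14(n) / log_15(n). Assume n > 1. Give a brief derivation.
lim = ln(15) / ln(14) = log_14(15)

Change of base: log_14(n) = ln n / ln 14 and log_15(n) = ln n / ln 15. The ratio is (ln n / ln 14) · (ln 15 / ln n) = ln 15 / ln 14, a constant independent of n. So the limit is ln 15 / ln 14 = log_14(15).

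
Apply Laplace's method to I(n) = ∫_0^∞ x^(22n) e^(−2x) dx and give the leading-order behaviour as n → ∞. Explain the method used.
I(n) ~ (sqrt(2π·22n) / 2) · (22n/(2e))^(22n)

Write the integrand as exp(22n ln x − 2x) and set f(x) = 22n ln x − 2x. Then f'(x) = 22n/x − 2 = 0 at x* = 22n/2, and f''(x*) = −22n/x*^2 = −2^2/(22n). Laplace's method (interior maximum) gives
  I(n) ~ e^(f(x*)) · sqrt(2π / |f''(x*)|)
        = exp(22n ln(22n/2) − 22n) · sqrt(2π · 22n / 2^2)
        = (22n/2)^(22n) e^(−22n) · sqrt(2π·22n) / 2
        = (sqrt(2π·22n) / 2) · (22n/(2e))^(22n).
This matches Γ(22n+1)/2^(22n+1) with Stirling applied to Γ.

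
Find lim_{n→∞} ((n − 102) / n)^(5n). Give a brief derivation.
lim = e^(−510)

Rewrite as (1 − 102/n)^(5n). By the standard limit (1 + x/n)^n → e^x, we have (1 − 102/n)^n → e^(−102), and raising to the 5th power gives e^(−510).
More precisely, ln[(1 − 102/n)^(5n)] = 5n · ln(1 − 102/n) = 5n · (-102/n + O(1/n^2)) = -510 + O(1/n) → -510.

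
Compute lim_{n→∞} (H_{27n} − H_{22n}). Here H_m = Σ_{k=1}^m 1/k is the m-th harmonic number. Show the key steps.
lim = ln(27/22)

Euler-Maclaurin gives H_m = ln m + γ + 1/(2m) + O(1/m^2). The γ and O(1/m) terms cancel in the difference:
  H_{27n} − H_{22n} = ln(27n) − ln(22n) + O(1/n) = ln(27/22) + O(1/n).
Hence the limit is ln(27/22).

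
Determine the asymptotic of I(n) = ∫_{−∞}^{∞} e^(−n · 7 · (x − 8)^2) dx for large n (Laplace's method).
I(n) = sqrt(π/(7n))

Here φ(x) = 7 · (x − 8)^2 has its unique minimum at x* = 8 with φ(x*) = 0 and φ''(x*) = 14. Laplace's method gives
  I(n) ~ e^(−n φ(x*)) · sqrt(2π / (n · φ''(x*))) = sqrt(2π / (14n)) = sqrt(π/(7n)).
This is exact: substituting u = (x − 8)·sqrt(7n) gives I(n) = (1/sqrt(7n)) ∫_{−∞}^{∞} e^(−u^2) du = sqrt(π/(7n)).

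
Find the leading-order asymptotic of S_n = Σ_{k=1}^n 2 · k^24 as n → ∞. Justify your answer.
S_n ~ 2 · n^25 / 25

By integral comparison (Euler-Maclaurin), Σ_{k=1}^n 2 · k^24 = 2 · ∫_0^n x^24 dx + O(n^24) = 2 · n^25/25 + O(n^24). (Equivalently, Faulhaber's formula gives the same leading term.)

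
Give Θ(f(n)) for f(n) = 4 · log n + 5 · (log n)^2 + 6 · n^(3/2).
f(n) ∈ Θ(n^(3/2))

Compare the terms by growth order. For large n, n^a · (log n)^b dominates n^a' · (log n)^b' iff a > a', or (a = a' and b > b'). Ranking the 3 terms shows the dominant one is 6 · n^(3/2). Hence f(n) ∈ Θ(n^(3/2)).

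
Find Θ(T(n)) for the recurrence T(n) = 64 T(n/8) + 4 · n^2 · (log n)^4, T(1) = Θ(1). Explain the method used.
T(n) = Θ(n^2 · (log n)^5)

Here log_8 64 = 2 and f(n) = 4 · n^2 · (log n)^4 = Θ(n^(log_8 64) · (log n)^4). This is the extended Case 2 of the master theorem (f matches the critical exponent up to log factors), giving T(n) = Θ(n^(log_8 64) · (log n)^(4+1)) = Θ(n^2 · (log n)^5).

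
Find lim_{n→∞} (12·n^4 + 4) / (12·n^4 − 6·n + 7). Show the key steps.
lim = 12/12 = 1

For large n the leading n^4 terms dominate both numerator and denominator. Dividing top and bottom by n^4, every other term tends to 0, leaving 12/12 = 1.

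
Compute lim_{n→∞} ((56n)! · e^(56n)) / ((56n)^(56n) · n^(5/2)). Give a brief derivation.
lim = 0

Stirling: (56n)! ~ sqrt(2π·56n) · (56n/e)^(56n). Hence
  (56n)! · e^(56n) / (56n)^(56n) ~ sqrt(2π·56n).
Dividing by n^(5/2): sqrt(2π·56n) / n^(5/2) = sqrt(2π·56) · n^((1−5)/2), so the expression behaves like sqrt(2π·56) · n^((1−5)/2) → 0.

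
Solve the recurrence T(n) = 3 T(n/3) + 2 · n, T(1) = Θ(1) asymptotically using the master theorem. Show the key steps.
T(n) = Θ(n log n)

log_3 3 = 1, and f(n) = 2 · n = Θ(n^(log_3 3)). This is Case 2 of the master theorem: T(n) = Θ(f(n) · log n) = Θ(n log n).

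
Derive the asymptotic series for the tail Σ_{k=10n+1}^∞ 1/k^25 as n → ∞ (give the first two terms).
Σ_{k>10n} 1/k^25 = 1/(24 · (10n)^24) − 1/(2 · (10n)^25) + O(1/(10n)^26)

Compare to the integral: ∫_{10n}^∞ x^(−25) dx = [−x^(−24)/24]_{10n}^∞ = 1/((25−1)·(10n)^24). The Euler-Maclaurin correction adds −f(10n)/2 = −1/(2·(10n)^25). Euler-Maclaurin then gives
  Σ_{k>10n} 1/k^25 = ∫_{10n}^∞ dx/x^25 − 1/(2·(10n)^25) + O(1/(10n)^26).
(Equivalently this is ζ(25) − Σ_{k≤10n} 1/k^25.)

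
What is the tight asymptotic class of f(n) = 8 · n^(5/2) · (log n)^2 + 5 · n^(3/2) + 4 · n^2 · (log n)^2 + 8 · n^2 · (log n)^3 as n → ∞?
f(n) ∈ Θ(n^(5/2) · (log n)^2)

Compare the terms by growth order. For large n, n^a · (log n)^b dominates n^a' · (log n)^b' iff a > a', or (a = a' and b > b'). Ranking the 4 terms shows the dominant one is 8 · n^(5/2) · (log n)^2. Hence f(n) ∈ Θ(n^(5/2) · (log n)^2).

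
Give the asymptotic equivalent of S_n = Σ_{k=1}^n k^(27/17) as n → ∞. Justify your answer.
S_n ~ (17/44) · n^(44/17)

Integral comparison: Σ_{k=1}^n k^(27/17) = ∫_0^n x^(27/17) dx + O(n^(27/17)). The integral is n^(1 + 27/17) / (1 + 27/17) = n^((27+17)/17) / ((27+17)/17) = (17/44) · n^(44/17).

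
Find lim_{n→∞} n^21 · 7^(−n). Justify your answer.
lim = 0

Exponentials with base > 1 dominate every fixed polynomial: for any fixed c, n^c / 7^n → 0 as n → ∞ (e.g. by the ratio test, or by writing 7^n = e^(n ln 7) and noting e^(n ln 7) / n^c → ∞). Hence n^21 · 7^(−n) = n^21 / 7^n → 0.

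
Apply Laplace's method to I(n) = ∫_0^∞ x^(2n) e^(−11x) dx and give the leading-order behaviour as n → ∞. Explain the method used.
I(n) ~ (sqrt(2π·2n) / 11) · (2n/(11e))^(2n)

Write the integrand as exp(2n ln x − 11x) and set f(x) = 2n ln x − 11x. Then f'(x) = 2n/x − 11 = 0 at x* = 2n/11, and f''(x*) = −2n/x*^2 = −11^2/(2n). Laplace's method (interior maximum) gives
  I(n) ~ e^(f(x*)) · sqrt(2π / |f''(x*)|)
        = exp(2n ln(2n/11) − 2n) · sqrt(2π · 2n / 11^2)
        = (2n/11)^(2n) e^(−2n) · sqrt(2π·2n) / 11
        = (sqrt(2π·2n) / 11) · (2n/(11e))^(2n).
This matches Γ(2n+1)/11^(2n+1) with Stirling applied to Γ.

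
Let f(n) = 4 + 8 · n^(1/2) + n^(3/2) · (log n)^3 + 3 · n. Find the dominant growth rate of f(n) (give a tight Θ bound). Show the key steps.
f(n) ∈ Θ(n^(3/2) · (log n)^3)

Compare the terms by growth order. For large n, n^a · (log n)^b dominates n^a' · (log n)^b' iff a > a', or (a = a' and b > b'). Ranking the 4 terms shows the dominant one is n^(3/2) · (log n)^3. Hence f(n) ∈ Θ(n^(3/2) · (log n)^3).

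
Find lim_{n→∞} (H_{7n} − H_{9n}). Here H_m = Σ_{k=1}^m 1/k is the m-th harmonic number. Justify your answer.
lim = ln(7/9)

Euler-Maclaurin gives H_m = ln m + γ + 1/(2m) + O(1/m^2). The γ and O(1/m) terms cancel in the difference:
  H_{7n} − H_{9n} = ln(7n) − ln(9n) + O(1/n) = ln(7/9) + O(1/n).
Hence the limit is ln(7/9).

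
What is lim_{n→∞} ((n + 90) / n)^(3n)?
lim = e^270

Rewrite as (1 + 90/n)^(3n). By the standard limit (1 + x/n)^n → e^x, we have (1 + 90/n)^n → e^90, and raising to the 3rd power gives e^270.
More precisely, ln[(1 + 90/n)^(3n)] = 3n · ln(1 + 90/n) = 3n · (90/n + O(1/n^2)) = 270 + O(1/n) → 270.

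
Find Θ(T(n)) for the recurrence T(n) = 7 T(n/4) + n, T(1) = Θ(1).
T(n) = Θ(n^(log_4 7))

Master theorem: compare f(n) = n to n^(log_4 7) where log_4 7 ≈ 1.404. Since 1 < log_4 7, we have f(n) = O(n^(log_4 7 − ε)) for some ε > 0 — Case 1. Hence T(n) = Θ(n^(log_4 7)).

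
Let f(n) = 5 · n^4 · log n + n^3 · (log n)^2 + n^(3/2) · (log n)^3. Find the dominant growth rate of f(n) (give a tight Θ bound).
f(n) ∈ Θ(n^4 · log n)

Compare the terms by growth order. For large n, n^a · (log n)^b dominates n^a' · (log n)^b' iff a > a', or (a = a' and b > b'). Ranking the 3 terms shows the dominant one is 5 · n^4 · log n. Hence f(n) ∈ Θ(n^4 · log n).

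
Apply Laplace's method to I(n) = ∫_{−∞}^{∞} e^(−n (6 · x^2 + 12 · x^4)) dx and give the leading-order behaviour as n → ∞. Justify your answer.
I(n) ~ sqrt(π/(6n))

φ(x) = 6 · x^2 + 12 · x^4 has its unique global minimum at x* = 0 (since φ'(x) = 12x + 48x^3 = 0 only at x = 0 for real x with both coefficients positive, and φ → ∞ as |x| → ∞). At x* = 0, φ(0) = 0 and φ''(0) = 12. Laplace's method then gives
  I(n) ~ sqrt(2π / (n · φ''(0))) · e^(−n φ(0)) = sqrt(2π / (12n)) = sqrt(π/(6n)).
The 12 · x^4 term contributes only at subleading order (an O(1/n) relative correction).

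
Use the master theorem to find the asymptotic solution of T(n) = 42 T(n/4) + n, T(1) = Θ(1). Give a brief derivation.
T(n) = Θ(n^(log_4 42))

Master theorem: compare f(n) = n to n^(log_4 42) where log_4 42 ≈ 2.696. Since 1 < log_4 42, we have f(n) = O(n^(log_4 42 − ε)) for some ε > 0 — Case 1. Hence T(n) = Θ(n^(log_4 42)).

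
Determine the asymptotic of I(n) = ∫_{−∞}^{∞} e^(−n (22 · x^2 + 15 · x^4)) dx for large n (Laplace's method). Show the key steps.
I(n) ~ sqrt(π/(22n))

φ(x) = 22 · x^2 + 15 · x^4 has its unique global minimum at x* = 0 (since φ'(x) = 44x + 60x^3 = 0 only at x = 0 for real x with both coefficients positive, and φ → ∞ as |x| → ∞). At x* = 0, φ(0) = 0 and φ''(0) = 44. Laplace's method then gives
  I(n) ~ sqrt(2π / (n · φ''(0))) · e^(−n φ(0)) = sqrt(2π / (44n)) = sqrt(π/(22n)).
The 15 · x^4 term contributes only at subleading order (an O(1/n) relative correction).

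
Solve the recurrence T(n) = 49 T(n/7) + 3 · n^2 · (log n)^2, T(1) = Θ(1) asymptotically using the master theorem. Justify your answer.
T(n) = Θ(n^2 · (log n)^3)

Here log_7 49 = 2 and f(n) = 3 · n^2 · (log n)^2 = Θ(n^(log_7 49) · (log n)^2). This is the extended Case 2 of the master theorem (f matches the critical exponent up to log factors), giving T(n) = Θ(n^(log_7 49) · (log n)^(2+1)) = Θ(n^2 · (log n)^3).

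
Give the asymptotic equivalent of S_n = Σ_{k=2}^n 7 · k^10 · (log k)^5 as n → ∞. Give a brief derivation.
S_n ~ 7 · n^11 · (log n)^5 / 11

By integral comparison, S_n = ∫_1^n 7 · x^10 · (log x)^5 dx + O(n^10 · (log n)^5). For the integral, the leading term of ∫_1^n x^10 (log x)^5 dx is n^11/11 · (log n)^5 (by repeated integration by parts; each step lowers the log-exponent and produces a relatively O(1/log n) correction). Hence S_n ~ 7 · n^11 · (log n)^5 / 11.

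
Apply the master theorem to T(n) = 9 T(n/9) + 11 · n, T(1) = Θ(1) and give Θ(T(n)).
T(n) = Θ(n log n)

log_9 9 = 1, and f(n) = 11 · n = Θ(n^(log_9 9)). This is Case 2 of the master theorem: T(n) = Θ(f(n) · log n) = Θ(n log n).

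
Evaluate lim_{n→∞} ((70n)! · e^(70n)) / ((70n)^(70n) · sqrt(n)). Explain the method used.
lim = sqrt(2π·70)

Stirling: (70n)! ~ sqrt(2π·70n) · (70n/e)^(70n). Hence
  (70n)! · e^(70n) / (70n)^(70n) ~ sqrt(2π·70n).
Dividing by sqrt(n): sqrt(2π·70n) / sqrt(n) = sqrt(2π·70) · n^((1−1)/2), so the limit is sqrt(2π·70).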